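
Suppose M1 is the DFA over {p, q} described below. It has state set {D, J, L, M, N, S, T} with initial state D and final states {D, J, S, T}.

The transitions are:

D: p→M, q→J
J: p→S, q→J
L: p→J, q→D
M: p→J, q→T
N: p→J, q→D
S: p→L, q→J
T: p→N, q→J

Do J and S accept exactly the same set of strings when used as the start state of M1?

No

Start with accepting vs non-accepting: {D,J,S,T} | {L,M,N}.
Refine {D,J,S,T} on symbol p: members go to different blocks, giving {D,S,T} and {J}.
The partition is now stable with 3 blocks: {D,S,T} | {L,M,N} | {J}.
J and S end up in different blocks, so they are distinguishable. For instance, the string 'p' is accepted from only J.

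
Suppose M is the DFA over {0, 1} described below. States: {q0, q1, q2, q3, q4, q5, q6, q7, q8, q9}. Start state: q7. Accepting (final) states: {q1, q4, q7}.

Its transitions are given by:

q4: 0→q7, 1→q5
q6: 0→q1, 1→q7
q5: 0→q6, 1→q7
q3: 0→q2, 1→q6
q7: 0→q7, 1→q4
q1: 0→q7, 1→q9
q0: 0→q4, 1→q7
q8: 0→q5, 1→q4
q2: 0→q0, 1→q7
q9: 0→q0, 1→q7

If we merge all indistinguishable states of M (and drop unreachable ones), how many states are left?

First remove the unreachable states {q2,q3,q8}; 7 states remain.
Initial partition by acceptance: {q1,q4,q7} | {q0,q5,q6,q9}.
Split {q1,q4,q7} by δ(·,1) → {q1,q4} and {q7}.
Split {q0,q5,q6,q9} by δ(·,0) → {q0,q6} and {q5,q9}.
Stable partition: {q1,q4} | {q0,q6} | {q7} | {q5,q9} — 4 equivalence classes.

4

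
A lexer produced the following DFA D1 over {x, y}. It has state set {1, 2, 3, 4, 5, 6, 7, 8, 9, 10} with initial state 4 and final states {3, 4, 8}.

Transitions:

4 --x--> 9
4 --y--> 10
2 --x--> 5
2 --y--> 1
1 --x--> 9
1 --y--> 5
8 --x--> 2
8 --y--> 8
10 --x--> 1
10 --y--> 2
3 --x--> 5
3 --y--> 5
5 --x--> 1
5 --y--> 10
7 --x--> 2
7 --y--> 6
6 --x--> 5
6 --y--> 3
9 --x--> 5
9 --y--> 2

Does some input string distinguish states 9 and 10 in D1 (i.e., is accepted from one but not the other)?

No

First remove the unreachable states {3,6,7,8}; 6 states remain.
P0 = {4} | {1,2,5,9,10}.
Stable partition: {4} | {1,2,5,9,10} — 2 equivalence classes.
9 and 10 lie in the same block of the stable partition, so they are equivalent — no string distinguishes them.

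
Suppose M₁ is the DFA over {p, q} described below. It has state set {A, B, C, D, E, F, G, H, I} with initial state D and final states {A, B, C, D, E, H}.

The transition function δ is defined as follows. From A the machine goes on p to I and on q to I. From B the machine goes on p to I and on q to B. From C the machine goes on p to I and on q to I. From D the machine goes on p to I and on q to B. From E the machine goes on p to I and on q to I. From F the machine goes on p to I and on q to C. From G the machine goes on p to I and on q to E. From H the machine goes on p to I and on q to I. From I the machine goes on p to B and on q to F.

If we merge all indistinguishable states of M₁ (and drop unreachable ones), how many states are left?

4

First remove the unreachable states {A,E,G,H}; 5 states remain.
Initial partition by acceptance: {B,C,D} | {F,I}.
On input q, block {B,C,D} splits into {B,D} and {C}.
Split {F,I} by δ(·,p) → {F} and {I}.
No further refinement is possible. Final partition (4 blocks): {B,D} | {F} | {C} | {I}.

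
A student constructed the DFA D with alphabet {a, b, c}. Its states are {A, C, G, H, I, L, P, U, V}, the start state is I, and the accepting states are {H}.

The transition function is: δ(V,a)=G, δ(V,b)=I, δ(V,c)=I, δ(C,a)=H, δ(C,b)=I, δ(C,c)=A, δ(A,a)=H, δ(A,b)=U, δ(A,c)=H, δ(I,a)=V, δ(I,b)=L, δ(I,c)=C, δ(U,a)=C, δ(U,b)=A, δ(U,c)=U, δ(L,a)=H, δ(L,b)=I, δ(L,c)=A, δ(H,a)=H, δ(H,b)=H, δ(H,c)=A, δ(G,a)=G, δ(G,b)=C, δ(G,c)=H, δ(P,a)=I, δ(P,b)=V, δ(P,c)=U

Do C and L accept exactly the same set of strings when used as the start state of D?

Yes

Reachable states from the start: {A,C,G,H,I,L,U,V}. Unreachable: {P} — drop them.
P0 = {H} | {A,C,G,I,L,U,V}.
On input a, block {A,C,G,I,L,U,V} splits into {G,I,U,V} and {A,C,L}.
Refine {G,I,U,V} on symbol a: members go to different blocks, giving {G,I,V} and {U}.
Split {G,I,V} by δ(·,b) → {G,I} and {V}.
Refine {G,I} on symbol a: members go to different blocks, giving {G} and {I}.
On input b, block {A,C,L} splits into {C,L} and {A}.
No further refinement is possible. Final partition (7 blocks): {H} | {G} | {C,L} | {U} | {V} | {I} | {A}.
C and L lie in the same block of the stable partition, so they are equivalent — no string distinguishes them.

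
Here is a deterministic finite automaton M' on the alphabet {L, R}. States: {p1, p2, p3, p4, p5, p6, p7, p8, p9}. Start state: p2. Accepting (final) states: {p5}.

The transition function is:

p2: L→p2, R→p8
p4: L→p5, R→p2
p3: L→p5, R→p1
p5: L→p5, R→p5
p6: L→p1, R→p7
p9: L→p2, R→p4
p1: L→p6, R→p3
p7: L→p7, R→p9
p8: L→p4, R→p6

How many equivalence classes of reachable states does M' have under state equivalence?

9

Every state is reachable, so we keep all 9.
Start with accepting vs non-accepting: {p5} | {p1,p2,p3,p4,p6,p7,p8,p9}.
On input L, block {p1,p2,p3,p4,p6,p7,p8,p9} splits into {p1,p2,p6,p7,p8,p9} and {p3,p4}.
Refine {p1,p2,p6,p7,p8,p9} on symbol L: members go to different blocks, giving {p1,p2,p6,p7,p9} and {p8}.
Refine {p1,p2,p6,p7,p9} on symbol R: members go to different blocks, giving {p1,p9} and {p6,p7} and {p2}.
Refine {p1,p9} on symbol L: members go to different blocks, giving {p1} and {p9}.
Split {p3,p4} by δ(·,R) → {p3} and {p4}.
On input L, block {p6,p7} splits into {p6} and {p7}.
No further refinement is possible. Final partition (9 blocks): {p5} | {p1} | {p3} | {p8} | {p6} | {p2} | {p9} | {p4} | {p7}.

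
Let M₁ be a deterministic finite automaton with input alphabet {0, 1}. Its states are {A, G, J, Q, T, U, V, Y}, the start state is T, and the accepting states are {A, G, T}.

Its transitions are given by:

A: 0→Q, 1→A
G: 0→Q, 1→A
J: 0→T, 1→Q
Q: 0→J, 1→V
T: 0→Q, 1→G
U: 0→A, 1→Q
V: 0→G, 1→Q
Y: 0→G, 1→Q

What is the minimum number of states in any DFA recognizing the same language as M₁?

Reachable states from the start: {A,G,J,Q,T,V}. Unreachable: {U,Y} — drop them.
P0 = {A,G,T} | {J,Q,V}.
On input 0, block {J,Q,V} splits into {J,V} and {Q}.
Stable partition: {A,G,T} | {J,V} | {Q} — 3 equivalence classes.

3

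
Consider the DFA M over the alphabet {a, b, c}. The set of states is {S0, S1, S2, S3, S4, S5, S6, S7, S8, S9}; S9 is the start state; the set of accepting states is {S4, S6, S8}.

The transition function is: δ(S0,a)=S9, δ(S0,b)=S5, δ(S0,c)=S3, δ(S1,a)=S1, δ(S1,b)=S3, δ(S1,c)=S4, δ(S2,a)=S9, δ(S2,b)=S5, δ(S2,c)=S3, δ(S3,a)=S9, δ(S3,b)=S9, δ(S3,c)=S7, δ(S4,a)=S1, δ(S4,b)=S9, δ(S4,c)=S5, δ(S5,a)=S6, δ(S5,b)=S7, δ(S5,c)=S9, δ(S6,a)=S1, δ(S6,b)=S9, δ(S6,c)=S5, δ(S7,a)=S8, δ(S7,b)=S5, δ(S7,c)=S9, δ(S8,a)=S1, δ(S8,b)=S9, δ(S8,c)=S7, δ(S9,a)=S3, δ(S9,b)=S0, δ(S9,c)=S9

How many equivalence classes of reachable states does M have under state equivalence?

6

Reachable states from the start: {S0,S1,S3,S4,S5,S6,S7,S8,S9}. Unreachable: {S2} — drop them.
Initial partition by acceptance: {S4,S6,S8} | {S0,S1,S3,S5,S7,S9}.
On input a, block {S0,S1,S3,S5,S7,S9} splits into {S0,S1,S3,S9} and {S5,S7}.
On input b, block {S0,S1,S3,S9} splits into {S1,S3,S9} and {S0}.
Refine {S1,S3,S9} on symbol b: members go to different blocks, giving {S1,S3} and {S9}.
Split {S1,S3} by δ(·,a) → {S1} and {S3}.
No further refinement is possible. Final partition (6 blocks): {S4,S6,S8} | {S1} | {S5,S7} | {S0} | {S9} | {S3}.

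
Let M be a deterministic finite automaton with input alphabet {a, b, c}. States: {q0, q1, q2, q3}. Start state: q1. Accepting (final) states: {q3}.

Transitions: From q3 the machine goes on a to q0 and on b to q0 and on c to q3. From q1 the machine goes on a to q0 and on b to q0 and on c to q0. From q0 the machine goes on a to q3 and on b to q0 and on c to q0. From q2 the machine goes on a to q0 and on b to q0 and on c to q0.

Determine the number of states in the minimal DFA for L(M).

Reachable states from the start: {q0,q1,q3}. Unreachable: {q2} — drop them.
Start with accepting vs non-accepting: {q3} | {q0,q1}.
On input a, block {q0,q1} splits into {q0} and {q1}.
Stable partition: {q3} | {q0} | {q1} — 3 equivalence classes.

3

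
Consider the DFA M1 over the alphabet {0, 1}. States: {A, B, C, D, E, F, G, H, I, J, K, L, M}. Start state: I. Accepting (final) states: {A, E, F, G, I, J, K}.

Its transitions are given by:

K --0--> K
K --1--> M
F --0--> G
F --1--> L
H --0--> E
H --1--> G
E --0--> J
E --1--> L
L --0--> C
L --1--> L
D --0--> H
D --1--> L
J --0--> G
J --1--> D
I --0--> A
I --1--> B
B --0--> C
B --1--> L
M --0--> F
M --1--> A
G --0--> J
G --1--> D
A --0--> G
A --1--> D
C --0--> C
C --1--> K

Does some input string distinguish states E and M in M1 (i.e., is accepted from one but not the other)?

Yes

Every state is reachable, so we keep all 13.
P0 = {A,E,F,G,I,J,K} | {B,C,D,H,L,M}.
Split {B,C,D,H,L,M} by δ(·,0) → {B,C,D,L} and {H,M}.
Split {A,E,F,G,I,J,K} by δ(·,1) → {A,E,F,G,I,J} and {K}.
Refine {B,C,D,L} on symbol 0: members go to different blocks, giving {B,C,L} and {D}.
On input 1, block {A,E,F,G,I,J} splits into {A,G,J} and {E,F,I}.
Split {B,C,L} by δ(·,1) → {B,L} and {C}.
The partition is now stable with 7 blocks: {A,G,J} | {B,L} | {H,M} | {K} | {D} | {E,F,I} | {C}.
E and M end up in different blocks, so they are distinguishable. For instance, the string 'ε' is accepted from only E.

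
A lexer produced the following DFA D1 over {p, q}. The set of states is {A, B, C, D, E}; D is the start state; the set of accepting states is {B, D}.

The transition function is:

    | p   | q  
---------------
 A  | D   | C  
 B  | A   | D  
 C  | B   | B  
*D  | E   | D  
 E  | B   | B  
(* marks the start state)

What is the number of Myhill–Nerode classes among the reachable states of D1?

All states are reachable from the start state.
Start with accepting vs non-accepting: {B,D} | {A,C,E}.
On input q, block {A,C,E} splits into {C,E} and {A}.
On input p, block {B,D} splits into {B} and {D}.
No further refinement is possible. Final partition (4 blocks): {B} | {C,E} | {A} | {D}.

4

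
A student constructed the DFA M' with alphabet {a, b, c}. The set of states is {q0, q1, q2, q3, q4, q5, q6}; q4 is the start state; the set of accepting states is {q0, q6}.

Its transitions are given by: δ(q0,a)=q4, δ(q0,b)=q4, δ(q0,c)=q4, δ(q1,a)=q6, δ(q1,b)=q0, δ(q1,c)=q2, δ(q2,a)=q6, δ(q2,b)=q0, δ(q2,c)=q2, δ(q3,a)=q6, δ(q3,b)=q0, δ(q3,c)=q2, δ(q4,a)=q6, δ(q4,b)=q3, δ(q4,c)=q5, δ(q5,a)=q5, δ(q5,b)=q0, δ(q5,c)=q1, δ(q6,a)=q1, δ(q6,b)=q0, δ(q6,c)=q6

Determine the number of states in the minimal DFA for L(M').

5

Start with accepting vs non-accepting: {q0,q6} | {q1,q2,q3,q4,q5}.
Refine {q0,q6} on symbol b: members go to different blocks, giving {q0} and {q6}.
Refine {q1,q2,q3,q4,q5} on symbol a: members go to different blocks, giving {q1,q2,q3,q4} and {q5}.
Refine {q1,q2,q3,q4} on symbol b: members go to different blocks, giving {q1,q2,q3} and {q4}.
Stable partition: {q0} | {q1,q2,q3} | {q6} | {q5} | {q4} — 5 equivalence classes.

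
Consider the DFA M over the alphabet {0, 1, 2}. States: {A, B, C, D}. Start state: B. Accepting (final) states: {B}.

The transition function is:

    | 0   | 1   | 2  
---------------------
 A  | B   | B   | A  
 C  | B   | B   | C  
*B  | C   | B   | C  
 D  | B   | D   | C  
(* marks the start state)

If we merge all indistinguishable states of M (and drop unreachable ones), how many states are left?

Reachable states from the start: {B,C}. Unreachable: {A,D} — drop them.
P0 = {B} | {C}.
Stable partition: {B} | {C} — 2 equivalence classes.

2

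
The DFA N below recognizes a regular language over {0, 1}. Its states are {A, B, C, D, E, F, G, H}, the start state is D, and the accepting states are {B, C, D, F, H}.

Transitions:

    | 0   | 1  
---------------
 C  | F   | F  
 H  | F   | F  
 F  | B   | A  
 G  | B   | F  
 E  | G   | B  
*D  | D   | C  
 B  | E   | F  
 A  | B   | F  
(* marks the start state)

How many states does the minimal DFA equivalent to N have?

6

First remove the unreachable states {H}; 7 states remain.
Initial partition by acceptance: {B,C,D,F} | {A,E,G}.
Refine {B,C,D,F} on symbol 0: members go to different blocks, giving {C,D,F} and {B}.
Split {C,D,F} by δ(·,0) → {C,D} and {F}.
On input 0, block {C,D} splits into {C} and {D}.
Split {A,E,G} by δ(·,0) → {A,G} and {E}.
Stable partition: {C} | {A,G} | {B} | {F} | {D} | {E} — 6 equivalence classes.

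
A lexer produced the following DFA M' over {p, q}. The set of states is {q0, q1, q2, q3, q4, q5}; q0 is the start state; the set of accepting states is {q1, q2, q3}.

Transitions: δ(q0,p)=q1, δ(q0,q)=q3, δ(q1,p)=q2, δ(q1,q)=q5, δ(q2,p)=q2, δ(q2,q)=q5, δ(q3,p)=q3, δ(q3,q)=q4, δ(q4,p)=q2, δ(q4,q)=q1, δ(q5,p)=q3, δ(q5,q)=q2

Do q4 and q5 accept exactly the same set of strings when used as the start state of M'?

Yes

Initial partition by acceptance: {q1,q2,q3} | {q0,q4,q5}.
No further refinement is possible. Final partition (2 blocks): {q1,q2,q3} | {q0,q4,q5}.
q4 and q5 lie in the same block of the stable partition, so they are equivalent — no string distinguishes them.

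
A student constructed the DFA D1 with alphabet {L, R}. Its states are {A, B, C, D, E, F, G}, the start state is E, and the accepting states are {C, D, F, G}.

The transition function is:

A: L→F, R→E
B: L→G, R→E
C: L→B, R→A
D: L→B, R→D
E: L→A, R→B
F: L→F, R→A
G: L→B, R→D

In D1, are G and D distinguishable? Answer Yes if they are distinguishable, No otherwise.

States {C} cannot be reached from the start state, so discard them.
Initial partition by acceptance: {D,F,G} | {A,B,E}.
On input L, block {D,F,G} splits into {D,G} and {F}.
On input L, block {A,B,E} splits into {A} and {B} and {E}.
No further refinement is possible. Final partition (5 blocks): {D,G} | {A} | {F} | {B} | {E}.
G and D lie in the same block of the stable partition, so they are equivalent — no string distinguishes them.

No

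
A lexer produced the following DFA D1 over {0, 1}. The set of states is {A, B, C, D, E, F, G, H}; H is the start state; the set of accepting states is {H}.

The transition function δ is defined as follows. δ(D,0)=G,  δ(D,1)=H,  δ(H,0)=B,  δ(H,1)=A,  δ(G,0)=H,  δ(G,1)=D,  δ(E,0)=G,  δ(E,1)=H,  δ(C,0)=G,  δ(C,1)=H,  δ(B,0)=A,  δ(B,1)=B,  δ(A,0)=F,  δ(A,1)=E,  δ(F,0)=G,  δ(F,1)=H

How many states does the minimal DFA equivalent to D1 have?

First remove the unreachable states {C}; 7 states remain.
P0 = {H} | {A,B,D,E,F,G}.
On input 0, block {A,B,D,E,F,G} splits into {A,B,D,E,F} and {G}.
Split {A,B,D,E,F} by δ(·,0) → {D,E,F} and {A,B}.
Split {A,B} by δ(·,0) → {A} and {B}.
Stable partition: {H} | {D,E,F} | {G} | {A} | {B} — 5 equivalence classes.

5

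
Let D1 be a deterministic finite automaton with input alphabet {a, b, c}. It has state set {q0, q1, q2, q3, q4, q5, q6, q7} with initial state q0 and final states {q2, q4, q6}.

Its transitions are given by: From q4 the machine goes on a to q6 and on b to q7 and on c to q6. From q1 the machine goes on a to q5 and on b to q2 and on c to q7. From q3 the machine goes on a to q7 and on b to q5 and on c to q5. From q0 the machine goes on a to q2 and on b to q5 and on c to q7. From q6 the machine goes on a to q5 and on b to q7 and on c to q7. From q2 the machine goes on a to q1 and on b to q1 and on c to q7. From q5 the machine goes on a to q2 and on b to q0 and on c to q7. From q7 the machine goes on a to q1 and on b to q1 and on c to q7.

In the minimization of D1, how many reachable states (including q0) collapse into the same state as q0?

Reachable states from the start: {q0,q1,q2,q5,q7}. Unreachable: {q3,q4,q6} — drop them.
Start with accepting vs non-accepting: {q2} | {q0,q1,q5,q7}.
Split {q0,q1,q5,q7} by δ(·,a) → {q0,q5} and {q1,q7}.
Split {q1,q7} by δ(·,a) → {q1} and {q7}.
Stable partition: {q2} | {q0,q5} | {q1} | {q7} — 4 equivalence classes.
The equivalence class containing q0 is {q0,q5}, of size 2.

2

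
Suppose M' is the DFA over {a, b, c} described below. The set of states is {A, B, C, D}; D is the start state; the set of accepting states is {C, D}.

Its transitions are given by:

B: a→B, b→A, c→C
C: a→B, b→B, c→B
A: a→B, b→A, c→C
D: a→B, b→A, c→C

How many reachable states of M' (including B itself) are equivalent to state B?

Initial partition by acceptance: {C,D} | {A,B}.
Split {C,D} by δ(·,c) → {C} and {D}.
The partition is now stable with 3 blocks: {C} | {A,B} | {D}.
The equivalence class containing B is {A,B}, of size 2.

2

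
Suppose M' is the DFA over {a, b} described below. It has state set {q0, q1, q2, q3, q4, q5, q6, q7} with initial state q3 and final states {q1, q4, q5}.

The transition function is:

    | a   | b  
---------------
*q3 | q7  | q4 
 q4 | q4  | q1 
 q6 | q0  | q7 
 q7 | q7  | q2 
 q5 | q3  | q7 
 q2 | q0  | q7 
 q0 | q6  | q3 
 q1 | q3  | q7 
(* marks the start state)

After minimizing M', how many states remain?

First remove the unreachable states {q5}; 7 states remain.
Start with accepting vs non-accepting: {q1,q4} | {q0,q2,q3,q6,q7}.
Refine {q1,q4} on symbol a: members go to different blocks, giving {q1} and {q4}.
Split {q0,q2,q3,q6,q7} by δ(·,b) → {q0,q2,q6,q7} and {q3}.
Refine {q0,q2,q6,q7} on symbol b: members go to different blocks, giving {q2,q6,q7} and {q0}.
Refine {q2,q6,q7} on symbol a: members go to different blocks, giving {q2,q6} and {q7}.
Stable partition: {q1} | {q2,q6} | {q4} | {q3} | {q0} | {q7} — 6 equivalence classes.

6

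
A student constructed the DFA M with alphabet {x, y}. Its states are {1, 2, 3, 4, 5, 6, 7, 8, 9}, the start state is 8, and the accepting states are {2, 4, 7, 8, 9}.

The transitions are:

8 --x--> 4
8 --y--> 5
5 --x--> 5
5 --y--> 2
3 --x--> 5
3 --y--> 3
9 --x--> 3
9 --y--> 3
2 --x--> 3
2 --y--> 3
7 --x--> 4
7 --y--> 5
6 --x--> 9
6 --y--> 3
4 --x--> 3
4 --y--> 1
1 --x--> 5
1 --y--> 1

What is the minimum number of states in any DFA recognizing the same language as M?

States {6,7,9} cannot be reached from the start state, so discard them.
P0 = {2,4,8} | {1,3,5}.
Refine {2,4,8} on symbol x: members go to different blocks, giving {2,4} and {8}.
Split {1,3,5} by δ(·,y) → {1,3} and {5}.
The partition is now stable with 4 blocks: {2,4} | {1,3} | {8} | {5}.

4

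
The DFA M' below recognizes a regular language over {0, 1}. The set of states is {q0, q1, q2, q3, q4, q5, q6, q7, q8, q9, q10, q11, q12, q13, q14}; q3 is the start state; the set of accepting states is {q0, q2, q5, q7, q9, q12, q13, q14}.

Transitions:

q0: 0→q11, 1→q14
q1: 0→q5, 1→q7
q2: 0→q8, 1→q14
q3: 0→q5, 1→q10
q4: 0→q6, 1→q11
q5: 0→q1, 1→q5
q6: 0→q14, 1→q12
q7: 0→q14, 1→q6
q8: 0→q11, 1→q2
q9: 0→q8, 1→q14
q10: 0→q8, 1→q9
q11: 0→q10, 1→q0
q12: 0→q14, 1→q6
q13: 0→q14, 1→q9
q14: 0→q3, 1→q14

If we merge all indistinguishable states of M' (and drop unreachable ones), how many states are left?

8

Reachable states from the start: {q0,q1,q2,q3,q5,q6,q7,q8,q9,q10,q11,q12,q14}. Unreachable: {q4,q13} — drop them.
P0 = {q0,q2,q5,q7,q9,q12,q14} | {q1,q3,q6,q8,q10,q11}.
Split {q0,q2,q5,q7,q9,q12,q14} by δ(·,0) → {q0,q2,q5,q9,q14} and {q7,q12}.
On input 0, block {q1,q3,q6,q8,q10,q11} splits into {q1,q3,q6} and {q8,q10,q11}.
Split {q0,q2,q5,q9,q14} by δ(·,0) → {q0,q2,q9} and {q5,q14}.
Refine {q1,q3,q6} on symbol 1: members go to different blocks, giving {q1,q6} and {q3}.
Refine {q5,q14} on symbol 0: members go to different blocks, giving {q5} and {q14}.
On input 0, block {q1,q6} splits into {q1} and {q6}.
Stable partition: {q0,q2,q9} | {q1} | {q7,q12} | {q8,q10,q11} | {q5} | {q3} | {q14} | {q6} — 8 equivalence classes.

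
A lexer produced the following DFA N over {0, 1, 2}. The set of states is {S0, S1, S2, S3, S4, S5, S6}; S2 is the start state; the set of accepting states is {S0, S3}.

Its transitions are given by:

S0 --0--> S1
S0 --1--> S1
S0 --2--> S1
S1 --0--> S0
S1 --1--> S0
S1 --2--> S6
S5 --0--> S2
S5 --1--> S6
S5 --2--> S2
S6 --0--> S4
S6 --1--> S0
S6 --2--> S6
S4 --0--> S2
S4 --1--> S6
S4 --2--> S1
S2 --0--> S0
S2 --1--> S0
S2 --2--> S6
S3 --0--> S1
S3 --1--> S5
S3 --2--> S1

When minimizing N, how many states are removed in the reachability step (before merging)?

2

Starting at S2 and following transitions, the reachable set is {S0, S1, S2, S4, S6}. That leaves S3, S5 unreachable — 2 in total.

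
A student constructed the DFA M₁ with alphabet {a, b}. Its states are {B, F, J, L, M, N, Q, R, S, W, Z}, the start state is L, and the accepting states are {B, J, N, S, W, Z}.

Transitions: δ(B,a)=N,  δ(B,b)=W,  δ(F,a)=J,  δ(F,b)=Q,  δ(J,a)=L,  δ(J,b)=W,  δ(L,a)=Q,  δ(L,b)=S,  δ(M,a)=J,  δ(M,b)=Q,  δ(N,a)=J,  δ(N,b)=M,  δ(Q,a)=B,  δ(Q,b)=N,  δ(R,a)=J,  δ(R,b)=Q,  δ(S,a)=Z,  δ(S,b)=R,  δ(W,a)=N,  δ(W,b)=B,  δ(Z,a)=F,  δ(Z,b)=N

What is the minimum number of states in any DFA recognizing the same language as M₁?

8

Every state is reachable, so we keep all 11.
Initial partition by acceptance: {B,J,N,S,W,Z} | {F,L,M,Q,R}.
On input a, block {B,J,N,S,W,Z} splits into {B,N,S,W} and {J,Z}.
Refine {B,N,S,W} on symbol a: members go to different blocks, giving {B,W} and {N,S}.
On input a, block {F,L,M,Q,R} splits into {F,M,R} and {Q} and {L}.
On input a, block {J,Z} splits into {J} and {Z}.
Split {N,S} by δ(·,a) → {S} and {N}.
No further refinement is possible. Final partition (8 blocks): {B,W} | {F,M,R} | {J} | {S} | {Q} | {L} | {Z} | {N}.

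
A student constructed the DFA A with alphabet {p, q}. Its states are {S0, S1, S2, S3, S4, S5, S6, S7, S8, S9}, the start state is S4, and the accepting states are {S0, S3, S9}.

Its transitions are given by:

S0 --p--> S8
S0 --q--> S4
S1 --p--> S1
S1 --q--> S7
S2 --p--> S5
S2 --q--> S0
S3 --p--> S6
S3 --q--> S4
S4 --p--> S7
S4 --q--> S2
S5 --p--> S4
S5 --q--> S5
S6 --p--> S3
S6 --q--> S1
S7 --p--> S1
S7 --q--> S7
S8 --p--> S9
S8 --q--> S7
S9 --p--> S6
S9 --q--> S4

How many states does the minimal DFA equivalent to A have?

Start with accepting vs non-accepting: {S0,S3,S9} | {S1,S2,S4,S5,S6,S7,S8}.
Refine {S1,S2,S4,S5,S6,S7,S8} on symbol p: members go to different blocks, giving {S1,S2,S4,S5,S7} and {S6,S8}.
Refine {S1,S2,S4,S5,S7} on symbol q: members go to different blocks, giving {S1,S4,S5,S7} and {S2}.
Split {S1,S4,S5,S7} by δ(·,q) → {S1,S5,S7} and {S4}.
Refine {S1,S5,S7} on symbol p: members go to different blocks, giving {S1,S7} and {S5}.
No further refinement is possible. Final partition (6 blocks): {S0,S3,S9} | {S1,S7} | {S6,S8} | {S2} | {S4} | {S5}.

6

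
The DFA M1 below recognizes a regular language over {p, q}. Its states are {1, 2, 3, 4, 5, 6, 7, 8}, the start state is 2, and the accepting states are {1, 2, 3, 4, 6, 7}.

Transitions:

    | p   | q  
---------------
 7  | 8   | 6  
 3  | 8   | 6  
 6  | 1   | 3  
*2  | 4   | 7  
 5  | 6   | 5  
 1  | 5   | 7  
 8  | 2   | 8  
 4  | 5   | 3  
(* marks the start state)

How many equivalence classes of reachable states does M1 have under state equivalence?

4

Every state is reachable, so we keep all 8.
Start with accepting vs non-accepting: {1,2,3,4,6,7} | {5,8}.
On input p, block {1,2,3,4,6,7} splits into {1,3,4,7} and {2,6}.
On input q, block {1,3,4,7} splits into {1,4} and {3,7}.
Stable partition: {1,4} | {5,8} | {2,6} | {3,7} — 4 equivalence classes.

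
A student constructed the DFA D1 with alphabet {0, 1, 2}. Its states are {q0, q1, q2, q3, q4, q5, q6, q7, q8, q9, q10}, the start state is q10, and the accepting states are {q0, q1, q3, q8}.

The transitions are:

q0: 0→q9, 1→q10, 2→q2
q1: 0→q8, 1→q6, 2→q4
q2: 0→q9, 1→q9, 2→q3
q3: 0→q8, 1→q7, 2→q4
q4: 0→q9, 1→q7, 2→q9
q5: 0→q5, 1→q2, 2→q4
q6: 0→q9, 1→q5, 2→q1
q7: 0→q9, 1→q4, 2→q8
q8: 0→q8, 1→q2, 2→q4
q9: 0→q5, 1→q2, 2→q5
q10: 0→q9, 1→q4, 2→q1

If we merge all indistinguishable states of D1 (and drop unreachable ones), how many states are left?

3

First remove the unreachable states {q0}; 10 states remain.
P0 = {q1,q3,q8} | {q2,q4,q5,q6,q7,q9,q10}.
Split {q2,q4,q5,q6,q7,q9,q10} by δ(·,2) → {q2,q6,q7,q10} and {q4,q5,q9}.
No further refinement is possible. Final partition (3 blocks): {q1,q3,q8} | {q2,q6,q7,q10} | {q4,q5,q9}.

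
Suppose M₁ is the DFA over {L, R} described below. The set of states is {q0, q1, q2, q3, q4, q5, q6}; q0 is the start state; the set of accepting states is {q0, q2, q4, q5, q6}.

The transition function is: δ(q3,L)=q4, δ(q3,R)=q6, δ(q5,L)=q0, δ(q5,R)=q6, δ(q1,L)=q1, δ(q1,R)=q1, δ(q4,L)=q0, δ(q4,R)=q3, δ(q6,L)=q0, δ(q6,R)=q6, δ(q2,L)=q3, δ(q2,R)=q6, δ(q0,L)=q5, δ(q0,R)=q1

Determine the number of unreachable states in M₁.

3

Starting at q0 and following transitions, the reachable set is {q0, q1, q5, q6}. That leaves q2, q3, q4 unreachable — 3 in total.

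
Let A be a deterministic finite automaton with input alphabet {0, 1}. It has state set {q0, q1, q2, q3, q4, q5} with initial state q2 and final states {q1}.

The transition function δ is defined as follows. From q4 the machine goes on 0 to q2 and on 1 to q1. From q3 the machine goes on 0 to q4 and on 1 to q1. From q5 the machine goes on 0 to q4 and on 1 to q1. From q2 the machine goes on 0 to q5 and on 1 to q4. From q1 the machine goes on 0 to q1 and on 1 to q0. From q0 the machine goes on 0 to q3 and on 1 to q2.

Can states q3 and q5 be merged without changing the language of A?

Initial partition by acceptance: {q1} | {q0,q2,q3,q4,q5}.
Refine {q0,q2,q3,q4,q5} on symbol 1: members go to different blocks, giving {q3,q4,q5} and {q0,q2}.
Refine {q3,q4,q5} on symbol 0: members go to different blocks, giving {q3,q5} and {q4}.
On input 1, block {q0,q2} splits into {q0} and {q2}.
No further refinement is possible. Final partition (5 blocks): {q1} | {q3,q5} | {q0} | {q4} | {q2}.
q3 and q5 lie in the same block of the stable partition, so they are equivalent — no string distinguishes them.

Yes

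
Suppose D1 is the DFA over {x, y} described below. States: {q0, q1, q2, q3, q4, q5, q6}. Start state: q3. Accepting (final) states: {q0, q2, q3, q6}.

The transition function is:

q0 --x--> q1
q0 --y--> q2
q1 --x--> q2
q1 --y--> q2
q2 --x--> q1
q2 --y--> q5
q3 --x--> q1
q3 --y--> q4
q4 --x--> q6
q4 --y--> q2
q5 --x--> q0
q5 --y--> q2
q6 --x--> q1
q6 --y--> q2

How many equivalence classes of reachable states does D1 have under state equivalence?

4

All states are reachable from the start state.
P0 = {q0,q2,q3,q6} | {q1,q4,q5}.
Split {q0,q2,q3,q6} by δ(·,y) → {q0,q6} and {q2,q3}.
Refine {q1,q4,q5} on symbol x: members go to different blocks, giving {q4,q5} and {q1}.
The partition is now stable with 4 blocks: {q0,q6} | {q4,q5} | {q2,q3} | {q1}.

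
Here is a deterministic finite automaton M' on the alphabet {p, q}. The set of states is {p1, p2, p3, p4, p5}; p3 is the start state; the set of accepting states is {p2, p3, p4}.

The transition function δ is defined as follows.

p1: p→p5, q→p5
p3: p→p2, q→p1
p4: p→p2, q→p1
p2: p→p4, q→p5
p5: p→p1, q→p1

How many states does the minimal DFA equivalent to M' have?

2

P0 = {p2,p3,p4} | {p1,p5}.
No further refinement is possible. Final partition (2 blocks): {p2,p3,p4} | {p1,p5}.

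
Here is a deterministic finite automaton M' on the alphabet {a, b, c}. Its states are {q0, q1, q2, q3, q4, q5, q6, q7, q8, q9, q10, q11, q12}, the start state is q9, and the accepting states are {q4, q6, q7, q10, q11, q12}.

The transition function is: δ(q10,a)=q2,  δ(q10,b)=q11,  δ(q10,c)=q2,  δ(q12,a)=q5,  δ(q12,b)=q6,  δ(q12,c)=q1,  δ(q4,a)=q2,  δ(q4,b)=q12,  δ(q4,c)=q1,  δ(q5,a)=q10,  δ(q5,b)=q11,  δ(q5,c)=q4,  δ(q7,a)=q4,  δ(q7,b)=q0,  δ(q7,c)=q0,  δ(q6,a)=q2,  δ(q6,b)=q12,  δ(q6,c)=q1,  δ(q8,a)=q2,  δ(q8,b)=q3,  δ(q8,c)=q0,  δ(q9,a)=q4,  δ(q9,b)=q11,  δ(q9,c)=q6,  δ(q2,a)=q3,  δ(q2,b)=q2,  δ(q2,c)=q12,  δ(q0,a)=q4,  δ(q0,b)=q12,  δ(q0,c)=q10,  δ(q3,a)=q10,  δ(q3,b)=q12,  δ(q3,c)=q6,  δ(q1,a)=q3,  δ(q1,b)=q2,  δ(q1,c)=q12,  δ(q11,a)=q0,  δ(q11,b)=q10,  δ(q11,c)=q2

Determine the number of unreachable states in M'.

2

No path from q9 leads to q7, q8; the other 11 states are all reachable.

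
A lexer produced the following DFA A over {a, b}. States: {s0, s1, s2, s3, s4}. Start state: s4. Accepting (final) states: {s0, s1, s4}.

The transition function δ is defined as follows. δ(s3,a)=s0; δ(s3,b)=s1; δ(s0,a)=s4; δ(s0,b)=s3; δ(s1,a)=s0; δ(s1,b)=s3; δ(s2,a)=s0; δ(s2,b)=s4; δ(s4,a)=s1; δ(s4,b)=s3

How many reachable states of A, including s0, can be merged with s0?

First remove the unreachable states {s2}; 4 states remain.
P0 = {s0,s1,s4} | {s3}.
The partition is now stable with 2 blocks: {s0,s1,s4} | {s3}.
The equivalence class containing s0 is {s0,s1,s4}, of size 3.

3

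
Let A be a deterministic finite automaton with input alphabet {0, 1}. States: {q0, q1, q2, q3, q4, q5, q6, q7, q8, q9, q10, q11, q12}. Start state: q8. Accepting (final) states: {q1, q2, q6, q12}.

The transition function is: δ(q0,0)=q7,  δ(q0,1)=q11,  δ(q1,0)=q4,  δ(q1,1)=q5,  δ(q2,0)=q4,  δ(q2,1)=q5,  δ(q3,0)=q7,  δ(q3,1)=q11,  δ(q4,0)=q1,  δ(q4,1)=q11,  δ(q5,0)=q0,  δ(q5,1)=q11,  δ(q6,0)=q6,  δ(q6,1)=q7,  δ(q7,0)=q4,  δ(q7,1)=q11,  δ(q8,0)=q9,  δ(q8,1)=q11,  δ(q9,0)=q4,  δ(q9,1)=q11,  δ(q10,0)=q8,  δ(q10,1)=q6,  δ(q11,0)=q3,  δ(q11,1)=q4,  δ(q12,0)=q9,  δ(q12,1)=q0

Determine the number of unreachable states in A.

4

Starting at q8 and following transitions, the reachable set is {q0, q1, q3, q4, q5, q7, q8, q9, q11}. That leaves q2, q6, q10, q12 unreachable — 4 in total.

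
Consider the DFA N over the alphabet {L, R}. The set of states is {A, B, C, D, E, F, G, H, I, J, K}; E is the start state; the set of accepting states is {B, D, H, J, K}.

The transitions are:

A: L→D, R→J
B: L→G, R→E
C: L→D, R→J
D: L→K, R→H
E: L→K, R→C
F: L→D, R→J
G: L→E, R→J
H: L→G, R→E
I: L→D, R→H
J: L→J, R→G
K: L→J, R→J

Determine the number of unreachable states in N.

4

BFS from E reaches {C, D, E, G, H, J, K}; the 4 state(s) A, B, F, I are never visited.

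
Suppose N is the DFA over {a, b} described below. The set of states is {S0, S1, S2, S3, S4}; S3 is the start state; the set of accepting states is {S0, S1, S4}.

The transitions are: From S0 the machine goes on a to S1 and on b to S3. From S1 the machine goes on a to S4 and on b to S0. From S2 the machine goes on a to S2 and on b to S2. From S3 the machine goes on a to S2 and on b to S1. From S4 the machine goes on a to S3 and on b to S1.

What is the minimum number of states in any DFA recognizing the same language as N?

5

P0 = {S0,S1,S4} | {S2,S3}.
Split {S0,S1,S4} by δ(·,a) → {S0,S1} and {S4}.
On input a, block {S0,S1} splits into {S0} and {S1}.
On input b, block {S2,S3} splits into {S2} and {S3}.
Stable partition: {S0} | {S2} | {S4} | {S1} | {S3} — 5 equivalence classes.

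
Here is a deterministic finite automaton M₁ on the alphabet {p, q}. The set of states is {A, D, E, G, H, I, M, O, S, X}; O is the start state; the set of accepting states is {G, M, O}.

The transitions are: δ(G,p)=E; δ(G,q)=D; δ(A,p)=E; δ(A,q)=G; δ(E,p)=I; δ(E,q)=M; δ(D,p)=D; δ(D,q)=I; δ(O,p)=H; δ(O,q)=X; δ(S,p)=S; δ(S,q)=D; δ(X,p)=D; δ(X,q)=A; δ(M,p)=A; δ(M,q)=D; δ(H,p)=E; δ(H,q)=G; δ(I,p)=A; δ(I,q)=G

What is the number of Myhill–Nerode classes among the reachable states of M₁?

First remove the unreachable states {S}; 9 states remain.
Start with accepting vs non-accepting: {G,M,O} | {A,D,E,H,I,X}.
Split {A,D,E,H,I,X} by δ(·,q) → {A,E,H,I} and {D,X}.
Stable partition: {G,M,O} | {A,E,H,I} | {D,X} — 3 equivalence classes.

3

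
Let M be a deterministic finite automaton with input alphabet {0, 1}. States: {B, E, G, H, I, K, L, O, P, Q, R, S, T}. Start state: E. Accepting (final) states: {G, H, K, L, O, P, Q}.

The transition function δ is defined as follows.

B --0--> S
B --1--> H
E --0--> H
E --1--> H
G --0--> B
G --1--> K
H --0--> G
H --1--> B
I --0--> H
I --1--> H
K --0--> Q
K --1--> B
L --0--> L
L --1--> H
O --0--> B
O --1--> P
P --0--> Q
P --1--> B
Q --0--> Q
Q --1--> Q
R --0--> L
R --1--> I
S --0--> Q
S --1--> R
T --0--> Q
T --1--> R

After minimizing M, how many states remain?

9

First remove the unreachable states {O,P,T}; 10 states remain.
P0 = {G,H,K,L,Q} | {B,E,I,R,S}.
Refine {G,H,K,L,Q} on symbol 0: members go to different blocks, giving {H,K,L,Q} and {G}.
On input 0, block {H,K,L,Q} splits into {K,L,Q} and {H}.
On input 1, block {K,L,Q} splits into {L} and {K} and {Q}.
Split {B,E,I,R,S} by δ(·,0) → {E,I} and {S} and {R} and {B}.
The partition is now stable with 9 blocks: {L} | {E,I} | {G} | {H} | {K} | {Q} | {S} | {R} | {B}.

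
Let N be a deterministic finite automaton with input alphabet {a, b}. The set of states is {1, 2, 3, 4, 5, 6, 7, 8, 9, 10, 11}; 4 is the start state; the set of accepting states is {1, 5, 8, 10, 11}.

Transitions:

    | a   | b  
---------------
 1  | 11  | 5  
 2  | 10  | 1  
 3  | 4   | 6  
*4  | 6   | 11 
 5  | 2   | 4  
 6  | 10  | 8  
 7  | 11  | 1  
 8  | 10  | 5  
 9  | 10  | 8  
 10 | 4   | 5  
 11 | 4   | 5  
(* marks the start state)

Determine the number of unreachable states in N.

BFS from 4 reaches {1, 2, 4, 5, 6, 8, 10, 11}; the 3 state(s) 3, 7, 9 are never visited.

3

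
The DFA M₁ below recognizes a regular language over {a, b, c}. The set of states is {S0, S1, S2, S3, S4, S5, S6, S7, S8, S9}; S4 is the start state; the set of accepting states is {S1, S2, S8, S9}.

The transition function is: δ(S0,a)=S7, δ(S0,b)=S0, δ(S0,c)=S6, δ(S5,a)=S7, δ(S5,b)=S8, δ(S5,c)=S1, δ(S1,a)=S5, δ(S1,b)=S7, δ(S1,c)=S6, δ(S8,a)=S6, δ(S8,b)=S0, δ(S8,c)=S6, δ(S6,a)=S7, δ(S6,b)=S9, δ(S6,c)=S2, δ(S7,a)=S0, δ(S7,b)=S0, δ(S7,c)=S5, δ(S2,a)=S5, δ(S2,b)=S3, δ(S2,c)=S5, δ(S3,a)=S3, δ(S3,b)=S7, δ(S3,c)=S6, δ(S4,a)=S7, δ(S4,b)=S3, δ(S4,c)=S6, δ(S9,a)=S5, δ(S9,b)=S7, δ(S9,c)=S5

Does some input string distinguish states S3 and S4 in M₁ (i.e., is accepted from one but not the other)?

No

P0 = {S1,S2,S8,S9} | {S0,S3,S4,S5,S6,S7}.
Split {S0,S3,S4,S5,S6,S7} by δ(·,b) → {S0,S3,S4,S7} and {S5,S6}.
The partition is now stable with 3 blocks: {S1,S2,S8,S9} | {S0,S3,S4,S7} | {S5,S6}.
S3 and S4 lie in the same block of the stable partition, so they are equivalent — no string distinguishes them.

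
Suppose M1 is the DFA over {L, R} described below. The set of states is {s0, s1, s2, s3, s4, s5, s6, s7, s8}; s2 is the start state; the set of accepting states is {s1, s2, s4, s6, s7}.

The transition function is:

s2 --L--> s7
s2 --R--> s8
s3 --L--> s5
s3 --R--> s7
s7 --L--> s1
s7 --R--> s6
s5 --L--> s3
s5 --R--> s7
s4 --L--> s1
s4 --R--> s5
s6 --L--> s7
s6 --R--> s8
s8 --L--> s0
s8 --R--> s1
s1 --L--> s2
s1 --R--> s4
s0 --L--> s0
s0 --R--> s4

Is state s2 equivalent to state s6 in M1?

Yes

All states are reachable from the start state.
Start with accepting vs non-accepting: {s1,s2,s4,s6,s7} | {s0,s3,s5,s8}.
On input R, block {s1,s2,s4,s6,s7} splits into {s2,s4,s6} and {s1,s7}.
Split {s0,s3,s5,s8} by δ(·,R) → {s3,s5,s8} and {s0}.
Refine {s3,s5,s8} on symbol L: members go to different blocks, giving {s3,s5} and {s8}.
Refine {s2,s4,s6} on symbol R: members go to different blocks, giving {s2,s6} and {s4}.
Refine {s1,s7} on symbol L: members go to different blocks, giving {s1} and {s7}.
Stable partition: {s2,s6} | {s3,s5} | {s1} | {s0} | {s8} | {s4} | {s7} — 7 equivalence classes.
s2 and s6 lie in the same block of the stable partition, so they are equivalent — no string distinguishes them.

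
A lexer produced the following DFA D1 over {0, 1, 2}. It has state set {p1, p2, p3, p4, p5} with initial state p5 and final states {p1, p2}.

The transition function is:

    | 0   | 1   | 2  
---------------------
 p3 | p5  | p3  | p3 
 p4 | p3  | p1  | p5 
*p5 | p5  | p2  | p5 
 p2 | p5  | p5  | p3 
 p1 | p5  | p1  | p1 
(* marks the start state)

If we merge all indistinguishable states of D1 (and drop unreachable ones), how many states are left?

States {p1,p4} cannot be reached from the start state, so discard them.
P0 = {p2} | {p3,p5}.
On input 1, block {p3,p5} splits into {p3} and {p5}.
Stable partition: {p2} | {p3} | {p5} — 3 equivalence classes.

3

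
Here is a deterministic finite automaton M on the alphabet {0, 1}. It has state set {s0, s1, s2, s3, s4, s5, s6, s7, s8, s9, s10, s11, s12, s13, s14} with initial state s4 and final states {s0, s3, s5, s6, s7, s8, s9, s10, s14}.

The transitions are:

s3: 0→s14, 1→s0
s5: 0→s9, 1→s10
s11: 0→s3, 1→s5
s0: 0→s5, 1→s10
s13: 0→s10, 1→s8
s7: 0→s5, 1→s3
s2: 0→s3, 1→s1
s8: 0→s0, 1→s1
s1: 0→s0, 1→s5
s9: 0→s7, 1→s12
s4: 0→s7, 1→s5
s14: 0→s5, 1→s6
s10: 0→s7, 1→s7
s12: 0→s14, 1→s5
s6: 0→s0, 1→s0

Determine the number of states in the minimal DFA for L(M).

5

Reachable states from the start: {s0,s3,s4,s5,s6,s7,s9,s10,s12,s14}. Unreachable: {s1,s2,s8,s11,s13} — drop them.
P0 = {s0,s3,s5,s6,s7,s9,s10,s14} | {s4,s12}.
Split {s0,s3,s5,s6,s7,s9,s10,s14} by δ(·,1) → {s0,s3,s5,s6,s7,s10,s14} and {s9}.
Refine {s0,s3,s5,s6,s7,s10,s14} on symbol 0: members go to different blocks, giving {s0,s3,s6,s7,s10,s14} and {s5}.
Split {s0,s3,s6,s7,s10,s14} by δ(·,0) → {s0,s7,s14} and {s3,s6,s10}.
No further refinement is possible. Final partition (5 blocks): {s0,s7,s14} | {s4,s12} | {s9} | {s5} | {s3,s6,s10}.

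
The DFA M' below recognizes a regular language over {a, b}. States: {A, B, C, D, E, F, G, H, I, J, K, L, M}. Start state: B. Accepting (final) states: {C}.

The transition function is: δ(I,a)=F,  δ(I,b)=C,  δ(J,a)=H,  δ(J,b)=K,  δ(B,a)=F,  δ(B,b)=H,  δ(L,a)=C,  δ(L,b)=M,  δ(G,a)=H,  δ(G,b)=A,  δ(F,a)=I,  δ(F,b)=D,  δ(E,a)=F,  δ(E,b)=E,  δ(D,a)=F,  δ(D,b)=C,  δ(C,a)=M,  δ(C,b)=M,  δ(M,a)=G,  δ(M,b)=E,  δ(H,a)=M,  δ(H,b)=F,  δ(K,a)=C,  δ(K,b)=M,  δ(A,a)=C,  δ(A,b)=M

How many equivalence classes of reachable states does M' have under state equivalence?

9

Reachable states from the start: {A,B,C,D,E,F,G,H,I,M}. Unreachable: {J,K,L} — drop them.
P0 = {C} | {A,B,D,E,F,G,H,I,M}.
Split {A,B,D,E,F,G,H,I,M} by δ(·,a) → {B,D,E,F,G,H,I,M} and {A}.
Split {B,D,E,F,G,H,I,M} by δ(·,b) → {B,E,F,H,M} and {D,I} and {G}.
Refine {B,E,F,H,M} on symbol a: members go to different blocks, giving {B,E,H} and {F} and {M}.
Split {B,E,H} by δ(·,a) → {B,E} and {H}.
Split {B,E} by δ(·,b) → {B} and {E}.
The partition is now stable with 9 blocks: {C} | {B} | {A} | {D,I} | {G} | {F} | {M} | {H} | {E}.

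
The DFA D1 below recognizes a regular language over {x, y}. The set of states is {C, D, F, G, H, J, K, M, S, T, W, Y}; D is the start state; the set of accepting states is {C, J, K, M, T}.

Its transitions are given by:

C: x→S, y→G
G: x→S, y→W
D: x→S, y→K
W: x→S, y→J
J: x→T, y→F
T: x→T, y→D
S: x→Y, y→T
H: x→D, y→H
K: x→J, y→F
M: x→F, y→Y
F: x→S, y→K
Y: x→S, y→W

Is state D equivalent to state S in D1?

Reachable states from the start: {D,F,J,K,S,T,W,Y}. Unreachable: {C,G,H,M} — drop them.
Start with accepting vs non-accepting: {J,K,T} | {D,F,S,W,Y}.
Refine {D,F,S,W,Y} on symbol y: members go to different blocks, giving {D,F,S,W} and {Y}.
Refine {D,F,S,W} on symbol x: members go to different blocks, giving {D,F,W} and {S}.
Stable partition: {J,K,T} | {D,F,W} | {Y} | {S} — 4 equivalence classes.
D and S end up in different blocks, so they are distinguishable. For instance, the string 'xy' is accepted from only D.

No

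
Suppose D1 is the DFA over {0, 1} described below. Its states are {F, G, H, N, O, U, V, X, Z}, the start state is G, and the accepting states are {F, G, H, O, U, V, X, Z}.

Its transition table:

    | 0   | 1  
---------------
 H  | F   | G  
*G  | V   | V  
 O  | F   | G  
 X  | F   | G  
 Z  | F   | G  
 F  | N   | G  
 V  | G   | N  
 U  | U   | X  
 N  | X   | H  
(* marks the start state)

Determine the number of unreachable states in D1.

3

BFS from G reaches {F, G, H, N, V, X}; the 3 state(s) O, U, Z are never visited.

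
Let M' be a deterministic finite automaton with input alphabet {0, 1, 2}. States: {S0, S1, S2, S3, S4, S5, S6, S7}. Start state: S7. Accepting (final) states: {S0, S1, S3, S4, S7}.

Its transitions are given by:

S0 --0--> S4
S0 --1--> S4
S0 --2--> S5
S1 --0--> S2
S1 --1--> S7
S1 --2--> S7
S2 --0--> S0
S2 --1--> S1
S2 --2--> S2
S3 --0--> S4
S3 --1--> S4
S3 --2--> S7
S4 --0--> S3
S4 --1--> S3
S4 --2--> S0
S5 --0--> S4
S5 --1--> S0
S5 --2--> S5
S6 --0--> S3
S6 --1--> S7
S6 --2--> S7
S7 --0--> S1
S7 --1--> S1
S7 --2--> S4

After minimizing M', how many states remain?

First remove the unreachable states {S6}; 7 states remain.
P0 = {S0,S1,S3,S4,S7} | {S2,S5}.
On input 0, block {S0,S1,S3,S4,S7} splits into {S0,S3,S4,S7} and {S1}.
Split {S0,S3,S4,S7} by δ(·,0) → {S0,S3,S4} and {S7}.
On input 2, block {S0,S3,S4} splits into {S0} and {S3} and {S4}.
Refine {S2,S5} on symbol 0: members go to different blocks, giving {S2} and {S5}.
The partition is now stable with 7 blocks: {S0} | {S2} | {S1} | {S7} | {S3} | {S4} | {S5}.

7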